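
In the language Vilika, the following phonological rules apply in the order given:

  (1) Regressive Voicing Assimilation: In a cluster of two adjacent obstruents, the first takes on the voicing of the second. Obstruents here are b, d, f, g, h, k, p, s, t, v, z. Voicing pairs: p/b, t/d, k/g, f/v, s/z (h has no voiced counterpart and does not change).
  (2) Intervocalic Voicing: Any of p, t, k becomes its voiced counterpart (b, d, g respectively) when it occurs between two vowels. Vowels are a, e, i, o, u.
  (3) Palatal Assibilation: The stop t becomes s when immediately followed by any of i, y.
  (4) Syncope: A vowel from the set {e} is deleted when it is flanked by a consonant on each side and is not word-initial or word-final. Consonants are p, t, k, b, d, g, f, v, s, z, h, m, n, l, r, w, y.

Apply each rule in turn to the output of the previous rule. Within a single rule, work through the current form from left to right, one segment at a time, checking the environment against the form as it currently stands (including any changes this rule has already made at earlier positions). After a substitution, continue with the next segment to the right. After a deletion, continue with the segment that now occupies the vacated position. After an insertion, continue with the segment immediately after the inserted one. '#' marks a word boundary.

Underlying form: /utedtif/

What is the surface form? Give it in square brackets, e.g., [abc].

[udtsif]

(1) Regressive Voicing Assimilation: [utedtif] → [utettif]
(2) Intervocalic Voicing: [utettif] → [udettif]
(3) Palatal Assibilation: [udettif] → [udetsif]
(4) Syncope: [udetsif] → [udtsif]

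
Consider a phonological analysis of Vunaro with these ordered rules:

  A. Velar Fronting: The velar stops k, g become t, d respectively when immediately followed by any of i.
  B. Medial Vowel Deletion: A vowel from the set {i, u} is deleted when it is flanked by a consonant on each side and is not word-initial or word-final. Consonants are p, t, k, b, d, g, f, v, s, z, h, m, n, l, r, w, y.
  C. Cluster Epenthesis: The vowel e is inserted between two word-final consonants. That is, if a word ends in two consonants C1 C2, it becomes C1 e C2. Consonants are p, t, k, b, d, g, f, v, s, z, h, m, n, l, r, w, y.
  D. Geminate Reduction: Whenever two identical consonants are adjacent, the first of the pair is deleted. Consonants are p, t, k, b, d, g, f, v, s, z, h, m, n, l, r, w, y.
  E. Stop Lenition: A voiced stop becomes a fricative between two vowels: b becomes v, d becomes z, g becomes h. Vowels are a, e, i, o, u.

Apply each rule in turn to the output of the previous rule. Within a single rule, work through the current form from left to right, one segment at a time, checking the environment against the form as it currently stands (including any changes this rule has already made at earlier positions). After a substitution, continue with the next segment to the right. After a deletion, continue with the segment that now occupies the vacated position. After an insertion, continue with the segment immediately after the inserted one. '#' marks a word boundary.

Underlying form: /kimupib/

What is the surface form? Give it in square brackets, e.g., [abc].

A Velar Fronting: [kimupib] → [timupib]
B Medial Vowel Deletion: [timupib] → [tmpb]
C Cluster Epenthesis: [tmpb] → [tmpeb]
D Geminate Reduction: no change — [tmpeb]
E Stop Lenition: no change — [tmpeb]

[tmpeb]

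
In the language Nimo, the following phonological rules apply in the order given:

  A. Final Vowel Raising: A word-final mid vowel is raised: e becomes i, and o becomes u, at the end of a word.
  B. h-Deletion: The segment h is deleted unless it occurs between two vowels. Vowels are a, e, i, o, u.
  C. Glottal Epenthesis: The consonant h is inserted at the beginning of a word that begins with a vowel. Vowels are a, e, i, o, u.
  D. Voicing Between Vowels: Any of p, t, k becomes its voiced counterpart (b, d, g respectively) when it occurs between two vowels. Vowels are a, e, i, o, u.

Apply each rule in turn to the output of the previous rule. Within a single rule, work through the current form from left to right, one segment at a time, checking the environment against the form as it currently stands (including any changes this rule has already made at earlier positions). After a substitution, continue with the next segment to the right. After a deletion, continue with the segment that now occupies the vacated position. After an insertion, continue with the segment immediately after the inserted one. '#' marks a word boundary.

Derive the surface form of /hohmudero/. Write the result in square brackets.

A Final Vowel Raising: [hohmudero] → [hohmuderu]
B h-Deletion: [hohmuderu] → [omuderu]
C Glottal Epenthesis: [omuderu] → [homuderu]
D Voicing Between Vowels: no change — [homuderu]

[homuderu]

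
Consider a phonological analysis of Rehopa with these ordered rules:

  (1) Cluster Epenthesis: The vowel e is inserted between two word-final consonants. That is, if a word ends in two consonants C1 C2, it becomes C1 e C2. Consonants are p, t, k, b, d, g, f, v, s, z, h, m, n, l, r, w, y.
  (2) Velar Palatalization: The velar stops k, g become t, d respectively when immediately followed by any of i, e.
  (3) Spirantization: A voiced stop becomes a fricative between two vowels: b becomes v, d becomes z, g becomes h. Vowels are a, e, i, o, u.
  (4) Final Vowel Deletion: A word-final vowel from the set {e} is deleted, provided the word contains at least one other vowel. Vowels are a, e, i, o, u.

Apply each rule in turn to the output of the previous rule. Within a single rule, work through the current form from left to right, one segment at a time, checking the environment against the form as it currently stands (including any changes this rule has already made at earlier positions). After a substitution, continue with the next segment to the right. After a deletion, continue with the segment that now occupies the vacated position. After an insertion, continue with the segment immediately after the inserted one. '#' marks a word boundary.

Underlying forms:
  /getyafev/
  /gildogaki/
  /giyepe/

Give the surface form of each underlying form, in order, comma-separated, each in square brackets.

/getyafev/:
  (1) Cluster Epenthesis: no change — [getyafev]
  (2) Velar Palatalization: [getyafev] → [detyafev]
  (3) Spirantization: no change — [detyafev]
  (4) Final Vowel Deletion: no change — [detyafev]
/gildogaki/:
  (1) Cluster Epenthesis: no change — [gildogaki]
  (2) Velar Palatalization: [gildogaki] → [dildogati]
  (3) Spirantization: [dildogati] → [dildohati]
  (4) Final Vowel Deletion: no change — [dildohati]
/giyepe/:
  (1) Cluster Epenthesis: no change — [giyepe]
  (2) Velar Palatalization: [giyepe] → [diyepe]
  (3) Spirantization: no change — [diyepe]
  (4) Final Vowel Deletion: [diyepe] → [diyep]

[detyafev], [dildohati], [diyep]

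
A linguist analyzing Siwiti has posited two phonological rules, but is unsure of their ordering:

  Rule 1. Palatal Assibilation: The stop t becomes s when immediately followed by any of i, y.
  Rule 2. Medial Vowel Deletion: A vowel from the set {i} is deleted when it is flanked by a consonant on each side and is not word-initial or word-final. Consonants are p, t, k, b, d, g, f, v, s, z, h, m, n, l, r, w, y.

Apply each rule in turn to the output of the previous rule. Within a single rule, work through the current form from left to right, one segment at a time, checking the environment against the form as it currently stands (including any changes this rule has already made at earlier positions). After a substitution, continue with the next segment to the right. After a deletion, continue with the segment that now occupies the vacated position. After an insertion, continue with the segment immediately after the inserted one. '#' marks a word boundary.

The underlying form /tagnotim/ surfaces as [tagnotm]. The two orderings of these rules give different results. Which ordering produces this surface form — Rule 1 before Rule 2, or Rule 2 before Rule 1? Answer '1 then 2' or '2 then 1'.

Order 1 then 2:
  1 Palatal Assibilation: [tagnotim] → [tagnosim]
  2 Medial Vowel Deletion: [tagnosim] → [tagnosm]
  result: [tagnosm]
Order 2 then 1:
  2 Medial Vowel Deletion: [tagnotim] → [tagnotm]
  1 Palatal Assibilation: no change — [tagnotm]
  result: [tagnotm]

2 then 1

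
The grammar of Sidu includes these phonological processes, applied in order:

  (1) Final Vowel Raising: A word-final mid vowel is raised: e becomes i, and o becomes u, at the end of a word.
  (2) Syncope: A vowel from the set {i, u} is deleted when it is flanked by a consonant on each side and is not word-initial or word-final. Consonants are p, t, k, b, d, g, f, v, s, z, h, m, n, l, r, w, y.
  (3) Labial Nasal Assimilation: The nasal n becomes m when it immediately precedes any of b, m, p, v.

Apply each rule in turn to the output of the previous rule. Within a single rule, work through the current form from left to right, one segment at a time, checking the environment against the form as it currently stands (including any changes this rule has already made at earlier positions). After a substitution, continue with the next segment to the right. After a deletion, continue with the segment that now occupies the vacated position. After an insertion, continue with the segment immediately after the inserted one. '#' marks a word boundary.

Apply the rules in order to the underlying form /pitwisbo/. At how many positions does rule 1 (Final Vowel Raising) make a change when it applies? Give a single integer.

1

(1) Final Vowel Raising: [pitwisbo] → [pitwisbu]
(2) Syncope: [pitwisbu] → [ptwsbu]
(3) Labial Nasal Assimilation: no change — [ptwsbu]
Rule 1 changed 1 position(s).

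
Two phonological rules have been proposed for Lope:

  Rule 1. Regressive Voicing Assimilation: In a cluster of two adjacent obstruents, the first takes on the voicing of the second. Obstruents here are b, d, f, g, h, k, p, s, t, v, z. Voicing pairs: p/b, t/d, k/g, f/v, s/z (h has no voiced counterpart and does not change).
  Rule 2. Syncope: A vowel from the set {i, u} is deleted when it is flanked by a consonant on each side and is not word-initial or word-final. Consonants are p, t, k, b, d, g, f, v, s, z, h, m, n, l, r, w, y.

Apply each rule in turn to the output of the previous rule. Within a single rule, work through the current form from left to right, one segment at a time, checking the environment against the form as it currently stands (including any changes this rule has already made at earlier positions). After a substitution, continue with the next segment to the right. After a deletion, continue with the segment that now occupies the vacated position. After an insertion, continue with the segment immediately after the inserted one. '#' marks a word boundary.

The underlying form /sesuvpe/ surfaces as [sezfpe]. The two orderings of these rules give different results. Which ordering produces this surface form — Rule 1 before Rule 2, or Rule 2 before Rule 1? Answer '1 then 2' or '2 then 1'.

Order 1 then 2:
  1 Regressive Voicing Assimilation: [sesuvpe] → [sesufpe]
  2 Syncope: [sesufpe] → [sesfpe]
  result: [sesfpe]
Order 2 then 1:
  2 Syncope: [sesuvpe] → [sesvpe]
  1 Regressive Voicing Assimilation: [sesvpe] → [sezfpe]
  result: [sezfpe]

2 then 1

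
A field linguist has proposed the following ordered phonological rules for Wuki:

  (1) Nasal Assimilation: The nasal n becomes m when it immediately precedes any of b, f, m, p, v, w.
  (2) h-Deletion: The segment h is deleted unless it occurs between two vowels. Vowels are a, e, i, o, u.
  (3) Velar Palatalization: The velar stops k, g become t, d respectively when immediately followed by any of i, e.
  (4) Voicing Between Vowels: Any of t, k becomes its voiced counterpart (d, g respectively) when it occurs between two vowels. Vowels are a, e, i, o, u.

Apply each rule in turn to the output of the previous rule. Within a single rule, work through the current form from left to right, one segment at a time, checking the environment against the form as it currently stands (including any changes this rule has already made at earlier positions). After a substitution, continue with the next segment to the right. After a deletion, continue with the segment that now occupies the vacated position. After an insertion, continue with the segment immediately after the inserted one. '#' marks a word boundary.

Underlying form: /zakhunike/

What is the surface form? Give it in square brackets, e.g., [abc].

[zagunide]

(1) Nasal Assimilation: no change — [zakhunike]
(2) h-Deletion: [zakhunike] → [zakunike]
(3) Velar Palatalization: [zakunike] → [zakunite]
(4) Voicing Between Vowels: [zakunite] → [zagunide]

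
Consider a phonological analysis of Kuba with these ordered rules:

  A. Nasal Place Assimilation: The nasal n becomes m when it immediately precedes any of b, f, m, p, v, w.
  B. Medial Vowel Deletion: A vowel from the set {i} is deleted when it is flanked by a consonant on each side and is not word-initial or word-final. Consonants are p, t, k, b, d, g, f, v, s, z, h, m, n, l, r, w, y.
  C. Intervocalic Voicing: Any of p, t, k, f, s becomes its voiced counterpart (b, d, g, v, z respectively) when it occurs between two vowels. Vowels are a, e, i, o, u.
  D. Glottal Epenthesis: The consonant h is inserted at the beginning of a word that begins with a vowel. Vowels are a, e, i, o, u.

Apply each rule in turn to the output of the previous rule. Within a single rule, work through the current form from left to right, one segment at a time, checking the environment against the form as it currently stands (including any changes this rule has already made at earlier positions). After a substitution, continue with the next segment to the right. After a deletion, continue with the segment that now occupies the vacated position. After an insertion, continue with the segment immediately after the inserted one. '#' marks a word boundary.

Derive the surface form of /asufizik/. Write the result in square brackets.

[hazufzk]

A Nasal Place Assimilation: no change — [asufizik]
B Medial Vowel Deletion: [asufizik] → [asufzk]
C Intervocalic Voicing: [asufzk] → [azufzk]
D Glottal Epenthesis: [azufzk] → [hazufzk]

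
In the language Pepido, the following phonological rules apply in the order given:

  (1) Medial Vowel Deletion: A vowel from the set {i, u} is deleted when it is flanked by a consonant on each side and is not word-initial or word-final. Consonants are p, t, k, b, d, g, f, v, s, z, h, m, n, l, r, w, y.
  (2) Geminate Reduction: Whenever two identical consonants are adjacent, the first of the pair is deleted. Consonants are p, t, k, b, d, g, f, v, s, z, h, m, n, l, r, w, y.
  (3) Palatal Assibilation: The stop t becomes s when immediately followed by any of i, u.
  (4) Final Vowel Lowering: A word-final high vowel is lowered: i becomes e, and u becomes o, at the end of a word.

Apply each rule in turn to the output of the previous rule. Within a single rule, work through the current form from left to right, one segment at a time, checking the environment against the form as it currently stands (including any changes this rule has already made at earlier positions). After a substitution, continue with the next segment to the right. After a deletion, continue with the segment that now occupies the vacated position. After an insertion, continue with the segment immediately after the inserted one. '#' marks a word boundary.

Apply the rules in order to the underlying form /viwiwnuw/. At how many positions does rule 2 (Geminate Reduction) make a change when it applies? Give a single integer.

(1) Medial Vowel Deletion: [viwiwnuw] → [vwwnw]
(2) Geminate Reduction: [vwwnw] → [vwnw]
(3) Palatal Assibilation: no change — [vwnw]
(4) Final Vowel Lowering: no change — [vwnw]
Rule 2 changed 1 position(s).

1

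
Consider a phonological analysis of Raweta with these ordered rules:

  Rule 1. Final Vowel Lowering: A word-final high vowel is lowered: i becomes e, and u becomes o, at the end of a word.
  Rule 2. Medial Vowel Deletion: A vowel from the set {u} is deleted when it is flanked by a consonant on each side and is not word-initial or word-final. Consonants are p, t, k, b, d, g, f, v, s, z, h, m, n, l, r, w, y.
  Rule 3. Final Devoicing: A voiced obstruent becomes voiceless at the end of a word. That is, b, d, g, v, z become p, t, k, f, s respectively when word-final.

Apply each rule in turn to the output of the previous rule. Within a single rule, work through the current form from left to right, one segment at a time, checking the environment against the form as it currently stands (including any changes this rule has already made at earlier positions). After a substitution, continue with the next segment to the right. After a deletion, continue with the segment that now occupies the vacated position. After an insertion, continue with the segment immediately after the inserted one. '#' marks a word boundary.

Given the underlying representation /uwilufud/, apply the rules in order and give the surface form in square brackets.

Rule 1 Final Vowel Lowering: no change — [uwilufud]
Rule 2 Medial Vowel Deletion: [uwilufud] → [uwilfd]
Rule 3 Final Devoicing: [uwilfd] → [uwilft]

[uwilft]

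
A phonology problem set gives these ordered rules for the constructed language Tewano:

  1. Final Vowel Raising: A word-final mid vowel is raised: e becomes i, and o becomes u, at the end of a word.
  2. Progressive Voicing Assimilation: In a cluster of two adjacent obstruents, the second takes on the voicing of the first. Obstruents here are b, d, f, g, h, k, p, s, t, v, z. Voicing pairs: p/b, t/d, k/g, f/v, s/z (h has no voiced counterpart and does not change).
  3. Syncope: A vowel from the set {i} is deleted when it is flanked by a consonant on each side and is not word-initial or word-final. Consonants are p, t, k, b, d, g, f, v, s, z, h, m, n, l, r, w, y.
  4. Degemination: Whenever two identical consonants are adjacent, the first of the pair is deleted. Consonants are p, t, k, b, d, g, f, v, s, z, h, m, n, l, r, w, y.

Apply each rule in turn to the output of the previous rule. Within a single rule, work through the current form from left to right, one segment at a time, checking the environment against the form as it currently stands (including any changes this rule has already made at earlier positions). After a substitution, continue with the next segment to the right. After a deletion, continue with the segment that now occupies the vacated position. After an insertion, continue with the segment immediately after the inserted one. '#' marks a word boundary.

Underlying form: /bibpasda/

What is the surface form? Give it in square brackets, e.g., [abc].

[basta]

1 Final Vowel Raising: no change — [bibpasda]
2 Progressive Voicing Assimilation: [bibpasda] → [bibbasta]
3 Syncope: [bibbasta] → [bbbasta]
4 Degemination: [bbbasta] → [basta]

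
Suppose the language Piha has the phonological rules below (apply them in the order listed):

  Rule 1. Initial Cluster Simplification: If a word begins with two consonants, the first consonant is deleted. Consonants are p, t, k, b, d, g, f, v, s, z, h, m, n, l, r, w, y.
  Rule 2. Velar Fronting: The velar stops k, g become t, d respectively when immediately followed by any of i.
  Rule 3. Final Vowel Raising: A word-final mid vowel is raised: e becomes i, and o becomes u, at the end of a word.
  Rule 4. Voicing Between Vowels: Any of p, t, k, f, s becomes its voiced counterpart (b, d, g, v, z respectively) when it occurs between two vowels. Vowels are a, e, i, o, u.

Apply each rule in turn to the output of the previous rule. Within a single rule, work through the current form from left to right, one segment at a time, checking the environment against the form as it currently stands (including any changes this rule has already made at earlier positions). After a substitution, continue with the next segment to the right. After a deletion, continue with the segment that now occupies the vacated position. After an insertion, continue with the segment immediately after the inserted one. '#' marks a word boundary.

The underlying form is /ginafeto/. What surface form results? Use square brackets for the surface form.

[dinavedu]

Rule 1 Initial Cluster Simplification: no change — [ginafeto]
Rule 2 Velar Fronting: [ginafeto] → [dinafeto]
Rule 3 Final Vowel Raising: [dinafeto] → [dinafetu]
Rule 4 Voicing Between Vowels: [dinafetu] → [dinavedu]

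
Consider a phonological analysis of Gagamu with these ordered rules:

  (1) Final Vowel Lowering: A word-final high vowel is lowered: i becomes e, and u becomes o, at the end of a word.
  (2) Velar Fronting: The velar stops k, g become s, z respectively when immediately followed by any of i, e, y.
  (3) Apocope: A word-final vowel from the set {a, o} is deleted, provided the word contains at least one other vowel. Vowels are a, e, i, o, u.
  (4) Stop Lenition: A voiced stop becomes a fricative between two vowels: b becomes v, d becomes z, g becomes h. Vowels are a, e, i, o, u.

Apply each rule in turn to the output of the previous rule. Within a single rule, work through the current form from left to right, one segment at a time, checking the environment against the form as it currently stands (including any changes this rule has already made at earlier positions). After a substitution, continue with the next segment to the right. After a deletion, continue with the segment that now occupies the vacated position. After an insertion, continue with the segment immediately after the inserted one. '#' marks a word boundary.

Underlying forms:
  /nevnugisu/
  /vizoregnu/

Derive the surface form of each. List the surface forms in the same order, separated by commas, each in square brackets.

/nevnugisu/:
  (1) Final Vowel Lowering: [nevnugisu] → [nevnugiso]
  (2) Velar Fronting: [nevnugiso] → [nevnuziso]
  (3) Apocope: [nevnuziso] → [nevnuzis]
  (4) Stop Lenition: no change — [nevnuzis]
/vizoregnu/:
  (1) Final Vowel Lowering: [vizoregnu] → [vizoregno]
  (2) Velar Fronting: no change — [vizoregno]
  (3) Apocope: [vizoregno] → [vizoregn]
  (4) Stop Lenition: no change — [vizoregn]

[nevnuzis], [vizoregn]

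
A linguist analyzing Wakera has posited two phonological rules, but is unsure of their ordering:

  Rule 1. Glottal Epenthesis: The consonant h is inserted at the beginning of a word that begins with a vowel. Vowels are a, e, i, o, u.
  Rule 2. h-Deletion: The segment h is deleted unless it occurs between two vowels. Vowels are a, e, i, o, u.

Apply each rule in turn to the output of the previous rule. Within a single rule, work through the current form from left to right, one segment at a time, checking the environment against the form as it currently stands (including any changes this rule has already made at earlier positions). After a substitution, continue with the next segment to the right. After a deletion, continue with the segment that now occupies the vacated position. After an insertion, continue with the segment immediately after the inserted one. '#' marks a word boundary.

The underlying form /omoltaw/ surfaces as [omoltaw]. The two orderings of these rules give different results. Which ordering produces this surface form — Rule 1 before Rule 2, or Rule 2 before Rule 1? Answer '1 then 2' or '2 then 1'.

1 then 2

Order 1 then 2:
  1 Glottal Epenthesis: [omoltaw] → [homoltaw]
  2 h-Deletion: [homoltaw] → [omoltaw]
  result: [omoltaw]
Order 2 then 1:
  2 h-Deletion: no change — [omoltaw]
  1 Glottal Epenthesis: [omoltaw] → [homoltaw]
  result: [homoltaw]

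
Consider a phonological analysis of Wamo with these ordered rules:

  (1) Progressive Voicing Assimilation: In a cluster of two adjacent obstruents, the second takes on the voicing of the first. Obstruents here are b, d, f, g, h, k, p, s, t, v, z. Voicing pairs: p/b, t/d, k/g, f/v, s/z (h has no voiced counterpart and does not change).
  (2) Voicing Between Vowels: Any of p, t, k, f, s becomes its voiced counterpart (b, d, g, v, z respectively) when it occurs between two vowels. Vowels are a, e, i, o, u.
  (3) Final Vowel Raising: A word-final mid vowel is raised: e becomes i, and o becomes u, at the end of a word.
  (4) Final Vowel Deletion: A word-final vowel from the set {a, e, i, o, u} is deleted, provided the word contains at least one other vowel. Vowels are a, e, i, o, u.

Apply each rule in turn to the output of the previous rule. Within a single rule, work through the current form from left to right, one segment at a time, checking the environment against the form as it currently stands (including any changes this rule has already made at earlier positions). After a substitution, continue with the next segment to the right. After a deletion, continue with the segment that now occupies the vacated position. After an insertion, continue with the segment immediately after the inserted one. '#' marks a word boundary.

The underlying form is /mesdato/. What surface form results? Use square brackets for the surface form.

[mestad]

(1) Progressive Voicing Assimilation: [mesdato] → [mestato]
(2) Voicing Between Vowels: [mestato] → [mestado]
(3) Final Vowel Raising: [mestado] → [mestadu]
(4) Final Vowel Deletion: [mestadu] → [mestad]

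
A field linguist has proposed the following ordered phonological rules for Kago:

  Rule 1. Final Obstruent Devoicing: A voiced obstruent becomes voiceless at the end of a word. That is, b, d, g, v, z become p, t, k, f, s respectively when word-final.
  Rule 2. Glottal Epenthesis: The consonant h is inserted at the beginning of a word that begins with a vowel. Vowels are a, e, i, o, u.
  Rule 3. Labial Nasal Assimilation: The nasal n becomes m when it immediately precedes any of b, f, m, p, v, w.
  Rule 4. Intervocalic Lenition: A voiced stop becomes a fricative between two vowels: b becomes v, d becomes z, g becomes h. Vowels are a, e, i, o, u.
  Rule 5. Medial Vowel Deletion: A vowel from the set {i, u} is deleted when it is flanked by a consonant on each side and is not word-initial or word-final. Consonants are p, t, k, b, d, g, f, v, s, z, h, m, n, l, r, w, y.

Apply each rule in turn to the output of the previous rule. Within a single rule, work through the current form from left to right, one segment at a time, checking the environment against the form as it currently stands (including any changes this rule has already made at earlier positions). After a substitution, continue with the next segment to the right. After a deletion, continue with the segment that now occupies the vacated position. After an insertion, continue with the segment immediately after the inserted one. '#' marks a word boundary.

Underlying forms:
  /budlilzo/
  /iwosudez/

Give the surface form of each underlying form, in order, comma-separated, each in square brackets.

/budlilzo/:
  Rule 1 Final Obstruent Devoicing: no change — [budlilzo]
  Rule 2 Glottal Epenthesis: no change — [budlilzo]
  Rule 3 Labial Nasal Assimilation: no change — [budlilzo]
  Rule 4 Intervocalic Lenition: no change — [budlilzo]
  Rule 5 Medial Vowel Deletion: [budlilzo] → [bdllzo]
/iwosudez/:
  Rule 1 Final Obstruent Devoicing: [iwosudez] → [iwosudes]
  Rule 2 Glottal Epenthesis: [iwosudes] → [hiwosudes]
  Rule 3 Labial Nasal Assimilation: no change — [hiwosudes]
  Rule 4 Intervocalic Lenition: [hiwosudes] → [hiwosuzes]
  Rule 5 Medial Vowel Deletion: [hiwosuzes] → [hwoszes]

[bdllzo], [hwoszes]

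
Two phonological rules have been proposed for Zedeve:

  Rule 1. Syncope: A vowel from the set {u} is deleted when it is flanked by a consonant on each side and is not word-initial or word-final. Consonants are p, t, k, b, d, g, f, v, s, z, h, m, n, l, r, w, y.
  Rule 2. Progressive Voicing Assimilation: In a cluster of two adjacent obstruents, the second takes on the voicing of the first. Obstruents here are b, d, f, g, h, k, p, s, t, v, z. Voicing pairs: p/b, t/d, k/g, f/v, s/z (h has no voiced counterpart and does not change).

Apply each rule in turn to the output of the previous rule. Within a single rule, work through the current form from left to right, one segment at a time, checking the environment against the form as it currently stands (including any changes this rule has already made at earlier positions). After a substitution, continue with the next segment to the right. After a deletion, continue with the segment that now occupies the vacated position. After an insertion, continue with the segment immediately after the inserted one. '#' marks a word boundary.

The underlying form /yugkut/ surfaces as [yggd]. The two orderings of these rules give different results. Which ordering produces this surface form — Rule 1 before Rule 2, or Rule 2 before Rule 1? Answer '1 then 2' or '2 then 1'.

Order 1 then 2:
  1 Syncope: [yugkut] → [ygkt]
  2 Progressive Voicing Assimilation: [ygkt] → [yggd]
  result: [yggd]
Order 2 then 1:
  2 Progressive Voicing Assimilation: [yugkut] → [yuggut]
  1 Syncope: [yuggut] → [yggt]
  result: [yggt]

1 then 2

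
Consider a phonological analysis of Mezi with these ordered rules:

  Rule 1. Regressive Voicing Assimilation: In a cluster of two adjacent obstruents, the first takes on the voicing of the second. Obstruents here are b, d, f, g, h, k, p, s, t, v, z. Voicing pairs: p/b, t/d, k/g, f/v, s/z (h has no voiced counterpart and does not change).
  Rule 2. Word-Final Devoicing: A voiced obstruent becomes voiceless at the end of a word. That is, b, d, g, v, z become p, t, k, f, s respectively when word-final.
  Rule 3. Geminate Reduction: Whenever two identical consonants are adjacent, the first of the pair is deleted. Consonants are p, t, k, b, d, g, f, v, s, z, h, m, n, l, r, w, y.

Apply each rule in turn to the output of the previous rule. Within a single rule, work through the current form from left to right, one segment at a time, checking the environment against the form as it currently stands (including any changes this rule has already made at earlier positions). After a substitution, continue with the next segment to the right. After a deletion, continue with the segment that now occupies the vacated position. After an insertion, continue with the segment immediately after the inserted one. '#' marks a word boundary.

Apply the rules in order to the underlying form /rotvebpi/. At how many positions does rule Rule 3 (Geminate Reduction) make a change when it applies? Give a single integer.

1

Rule 1 Regressive Voicing Assimilation: [rotvebpi] → [rodveppi]
Rule 2 Word-Final Devoicing: no change — [rodveppi]
Rule 3 Geminate Reduction: [rodveppi] → [rodvepi]
Rule Rule 3 changed 1 position(s).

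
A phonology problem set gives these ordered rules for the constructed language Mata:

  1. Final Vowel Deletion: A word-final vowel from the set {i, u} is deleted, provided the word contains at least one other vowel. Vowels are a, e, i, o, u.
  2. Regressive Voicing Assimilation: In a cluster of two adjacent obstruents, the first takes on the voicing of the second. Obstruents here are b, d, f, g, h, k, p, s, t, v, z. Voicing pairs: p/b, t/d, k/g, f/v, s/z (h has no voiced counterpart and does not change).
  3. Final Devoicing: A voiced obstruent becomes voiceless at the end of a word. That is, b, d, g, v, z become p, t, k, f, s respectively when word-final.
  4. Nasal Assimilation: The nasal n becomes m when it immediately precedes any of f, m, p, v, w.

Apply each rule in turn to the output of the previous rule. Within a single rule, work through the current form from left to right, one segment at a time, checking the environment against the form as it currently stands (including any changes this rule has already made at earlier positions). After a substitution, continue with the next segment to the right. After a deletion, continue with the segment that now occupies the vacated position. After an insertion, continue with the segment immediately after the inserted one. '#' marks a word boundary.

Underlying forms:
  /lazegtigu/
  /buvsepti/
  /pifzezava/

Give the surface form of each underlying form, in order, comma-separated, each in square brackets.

/lazegtigu/:
  1 Final Vowel Deletion: [lazegtigu] → [lazegtig]
  2 Regressive Voicing Assimilation: [lazegtig] → [lazektig]
  3 Final Devoicing: [lazektig] → [lazektik]
  4 Nasal Assimilation: no change — [lazektik]
/buvsepti/:
  1 Final Vowel Deletion: [buvsepti] → [buvsept]
  2 Regressive Voicing Assimilation: [buvsept] → [bufsept]
  3 Final Devoicing: no change — [bufsept]
  4 Nasal Assimilation: no change — [bufsept]
/pifzezava/:
  1 Final Vowel Deletion: no change — [pifzezava]
  2 Regressive Voicing Assimilation: [pifzezava] → [pivzezava]
  3 Final Devoicing: no change — [pivzezava]
  4 Nasal Assimilation: no change — [pivzezava]

[lazektik], [bufsept], [pivzezava]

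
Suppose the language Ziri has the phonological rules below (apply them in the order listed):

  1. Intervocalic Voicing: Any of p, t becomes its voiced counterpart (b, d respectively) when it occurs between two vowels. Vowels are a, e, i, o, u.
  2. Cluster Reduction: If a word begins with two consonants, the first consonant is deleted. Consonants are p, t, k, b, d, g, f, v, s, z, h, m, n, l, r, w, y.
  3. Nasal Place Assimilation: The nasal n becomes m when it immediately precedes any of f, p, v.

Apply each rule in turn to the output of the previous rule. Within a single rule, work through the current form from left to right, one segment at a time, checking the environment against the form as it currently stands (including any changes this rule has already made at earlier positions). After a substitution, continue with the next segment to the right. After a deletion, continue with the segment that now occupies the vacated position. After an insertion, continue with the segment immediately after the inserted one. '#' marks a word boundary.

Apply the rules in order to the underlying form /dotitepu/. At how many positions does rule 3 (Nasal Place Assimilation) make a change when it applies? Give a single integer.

1 Intervocalic Voicing: [dotitepu] → [dodidebu]
2 Cluster Reduction: no change — [dodidebu]
3 Nasal Place Assimilation: no change — [dodidebu]
Rule 3 changed 0 position(s).

0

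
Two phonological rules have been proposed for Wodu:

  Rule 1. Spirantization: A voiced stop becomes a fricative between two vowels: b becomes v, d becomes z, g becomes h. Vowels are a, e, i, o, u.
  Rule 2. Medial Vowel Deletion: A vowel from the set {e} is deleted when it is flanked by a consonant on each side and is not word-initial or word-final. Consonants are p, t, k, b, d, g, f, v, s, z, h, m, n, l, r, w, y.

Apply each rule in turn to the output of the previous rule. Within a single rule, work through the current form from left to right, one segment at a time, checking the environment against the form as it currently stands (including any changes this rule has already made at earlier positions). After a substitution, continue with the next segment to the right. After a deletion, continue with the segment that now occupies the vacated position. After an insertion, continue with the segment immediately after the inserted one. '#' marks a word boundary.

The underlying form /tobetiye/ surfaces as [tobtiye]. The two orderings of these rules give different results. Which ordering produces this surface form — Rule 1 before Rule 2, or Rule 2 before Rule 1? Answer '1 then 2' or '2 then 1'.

Order 1 then 2:
  1 Spirantization: [tobetiye] → [tovetiye]
  2 Medial Vowel Deletion: [tovetiye] → [tovtiye]
  result: [tovtiye]
Order 2 then 1:
  2 Medial Vowel Deletion: [tobetiye] → [tobtiye]
  1 Spirantization: no change — [tobtiye]
  result: [tobtiye]

2 then 1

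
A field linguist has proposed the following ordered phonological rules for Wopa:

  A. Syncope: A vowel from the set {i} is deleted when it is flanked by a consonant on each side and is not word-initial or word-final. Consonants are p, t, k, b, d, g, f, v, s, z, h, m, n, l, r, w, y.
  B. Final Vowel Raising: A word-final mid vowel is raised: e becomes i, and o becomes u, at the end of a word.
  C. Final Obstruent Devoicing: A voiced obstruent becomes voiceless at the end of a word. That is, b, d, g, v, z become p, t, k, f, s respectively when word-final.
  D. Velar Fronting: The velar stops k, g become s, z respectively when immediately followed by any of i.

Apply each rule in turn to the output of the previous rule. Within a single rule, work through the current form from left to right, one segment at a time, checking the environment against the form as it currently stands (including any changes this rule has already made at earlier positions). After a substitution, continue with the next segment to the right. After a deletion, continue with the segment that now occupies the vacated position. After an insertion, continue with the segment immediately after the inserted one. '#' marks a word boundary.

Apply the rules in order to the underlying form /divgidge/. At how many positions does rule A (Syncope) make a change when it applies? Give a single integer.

A Syncope: [divgidge] → [dvgdge]
B Final Vowel Raising: [dvgdge] → [dvgdgi]
C Final Obstruent Devoicing: no change — [dvgdgi]
D Velar Fronting: [dvgdgi] → [dvgdzi]
Rule A changed 2 position(s).

2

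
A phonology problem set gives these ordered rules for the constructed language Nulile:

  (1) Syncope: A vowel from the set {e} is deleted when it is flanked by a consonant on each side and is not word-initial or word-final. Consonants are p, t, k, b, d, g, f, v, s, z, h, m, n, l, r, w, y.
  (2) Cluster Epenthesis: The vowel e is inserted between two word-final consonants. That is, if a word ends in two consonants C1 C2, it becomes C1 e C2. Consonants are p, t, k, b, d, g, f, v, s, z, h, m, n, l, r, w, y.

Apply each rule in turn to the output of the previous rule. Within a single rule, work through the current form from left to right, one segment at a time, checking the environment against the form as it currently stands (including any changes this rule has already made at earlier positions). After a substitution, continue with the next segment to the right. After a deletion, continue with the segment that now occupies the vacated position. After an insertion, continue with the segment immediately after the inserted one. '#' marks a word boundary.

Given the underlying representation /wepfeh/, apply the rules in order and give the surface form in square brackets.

(1) Syncope: [wepfeh] → [wpfh]
(2) Cluster Epenthesis: [wpfh] → [wpfeh]

[wpfeh]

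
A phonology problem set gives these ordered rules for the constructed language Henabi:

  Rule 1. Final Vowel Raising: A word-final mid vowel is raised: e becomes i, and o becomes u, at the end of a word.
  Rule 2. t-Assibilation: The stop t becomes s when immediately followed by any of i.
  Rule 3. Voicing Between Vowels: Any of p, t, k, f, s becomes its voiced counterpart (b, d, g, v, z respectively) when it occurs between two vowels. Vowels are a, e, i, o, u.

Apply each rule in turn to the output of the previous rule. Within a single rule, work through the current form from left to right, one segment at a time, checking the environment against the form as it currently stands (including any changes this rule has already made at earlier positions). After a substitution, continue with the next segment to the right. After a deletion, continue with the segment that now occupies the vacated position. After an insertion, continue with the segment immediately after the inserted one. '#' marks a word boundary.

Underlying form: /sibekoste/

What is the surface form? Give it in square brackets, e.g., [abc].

Rule 1 Final Vowel Raising: [sibekoste] → [sibekosti]
Rule 2 t-Assibilation: [sibekosti] → [sibekossi]
Rule 3 Voicing Between Vowels: [sibekossi] → [sibegossi]

[sibegossi]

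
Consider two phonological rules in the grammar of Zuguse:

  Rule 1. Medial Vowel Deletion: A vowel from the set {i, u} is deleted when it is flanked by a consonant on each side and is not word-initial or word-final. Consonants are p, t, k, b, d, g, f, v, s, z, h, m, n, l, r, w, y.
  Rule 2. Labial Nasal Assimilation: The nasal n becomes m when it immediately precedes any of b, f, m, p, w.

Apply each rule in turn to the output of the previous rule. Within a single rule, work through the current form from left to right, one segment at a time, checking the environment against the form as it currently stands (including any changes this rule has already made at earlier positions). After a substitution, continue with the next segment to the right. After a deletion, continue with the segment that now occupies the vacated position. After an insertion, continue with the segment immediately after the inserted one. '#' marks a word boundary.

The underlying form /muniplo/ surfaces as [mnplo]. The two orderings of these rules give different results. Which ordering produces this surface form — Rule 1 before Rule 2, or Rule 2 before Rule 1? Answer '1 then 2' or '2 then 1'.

Order 1 then 2:
  1 Medial Vowel Deletion: [muniplo] → [mnplo]
  2 Labial Nasal Assimilation: [mnplo] → [mmplo]
  result: [mmplo]
Order 2 then 1:
  2 Labial Nasal Assimilation: no change — [muniplo]
  1 Medial Vowel Deletion: [muniplo] → [mnplo]
  result: [mnplo]

2 then 1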